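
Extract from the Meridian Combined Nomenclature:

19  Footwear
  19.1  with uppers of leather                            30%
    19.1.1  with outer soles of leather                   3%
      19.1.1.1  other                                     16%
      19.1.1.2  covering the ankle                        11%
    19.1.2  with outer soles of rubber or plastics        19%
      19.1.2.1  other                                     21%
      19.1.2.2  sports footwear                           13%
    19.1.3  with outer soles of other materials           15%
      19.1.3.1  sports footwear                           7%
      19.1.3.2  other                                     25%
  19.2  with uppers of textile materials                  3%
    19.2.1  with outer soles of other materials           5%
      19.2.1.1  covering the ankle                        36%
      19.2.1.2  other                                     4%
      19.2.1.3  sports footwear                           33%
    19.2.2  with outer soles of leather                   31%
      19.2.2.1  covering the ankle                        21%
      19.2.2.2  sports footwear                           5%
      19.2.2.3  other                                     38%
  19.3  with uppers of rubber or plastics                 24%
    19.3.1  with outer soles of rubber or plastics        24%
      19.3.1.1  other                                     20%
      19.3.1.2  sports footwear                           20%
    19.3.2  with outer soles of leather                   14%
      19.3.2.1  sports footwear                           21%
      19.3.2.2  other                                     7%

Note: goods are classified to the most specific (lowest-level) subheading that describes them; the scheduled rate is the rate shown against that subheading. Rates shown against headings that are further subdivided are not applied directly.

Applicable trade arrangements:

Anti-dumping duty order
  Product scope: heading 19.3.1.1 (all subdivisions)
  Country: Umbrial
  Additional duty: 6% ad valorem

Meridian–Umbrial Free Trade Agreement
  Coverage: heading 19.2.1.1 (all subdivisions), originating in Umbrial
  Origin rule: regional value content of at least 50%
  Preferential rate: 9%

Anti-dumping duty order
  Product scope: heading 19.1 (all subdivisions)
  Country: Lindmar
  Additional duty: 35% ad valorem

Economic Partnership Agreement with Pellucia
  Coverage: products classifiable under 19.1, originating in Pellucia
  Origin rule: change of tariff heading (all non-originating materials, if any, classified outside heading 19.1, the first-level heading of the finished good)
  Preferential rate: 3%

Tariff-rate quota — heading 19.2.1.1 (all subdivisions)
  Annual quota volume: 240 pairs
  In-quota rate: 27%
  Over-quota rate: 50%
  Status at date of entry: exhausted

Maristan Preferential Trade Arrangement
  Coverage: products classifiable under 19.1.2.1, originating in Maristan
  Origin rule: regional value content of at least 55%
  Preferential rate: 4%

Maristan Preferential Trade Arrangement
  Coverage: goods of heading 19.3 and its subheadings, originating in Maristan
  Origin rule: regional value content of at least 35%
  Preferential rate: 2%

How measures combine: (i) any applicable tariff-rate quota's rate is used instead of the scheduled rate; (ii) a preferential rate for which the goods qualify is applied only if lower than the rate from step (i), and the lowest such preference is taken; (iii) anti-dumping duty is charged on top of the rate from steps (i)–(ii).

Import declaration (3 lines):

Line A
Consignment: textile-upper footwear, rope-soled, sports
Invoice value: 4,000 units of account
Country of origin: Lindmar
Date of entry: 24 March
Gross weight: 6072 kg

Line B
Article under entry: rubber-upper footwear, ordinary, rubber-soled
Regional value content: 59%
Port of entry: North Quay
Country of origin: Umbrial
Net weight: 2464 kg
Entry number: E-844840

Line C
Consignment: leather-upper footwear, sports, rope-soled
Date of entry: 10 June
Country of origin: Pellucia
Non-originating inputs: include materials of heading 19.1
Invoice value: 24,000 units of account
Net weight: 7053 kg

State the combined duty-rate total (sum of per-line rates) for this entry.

Line A: textile-upper → 19.2; rope-soled → 19.2.1; sports → 19.2.1.3. Scheduled 33%. No special measure applies. → 33%.
Line B: rubber-upper → 19.3; rubber-soled → 19.3.1; ordinary → 19.3.1.1. Scheduled 20%. Umbrial agreement on 19.2.1.1: 19.3.1.1 not covered; anti-dumping (Umbrial, 19.3.1.1): +6%; total 20% + 6% = 26%. → 26%.
Line C: leather-upper → 19.1; rope-soled → 19.1.3; sports → 19.1.3.1. Scheduled 7%. Pellucia agreement on 19.1: CTH not met. → 7%.
Sum: 33% + 26% + 7% = 66%.

66%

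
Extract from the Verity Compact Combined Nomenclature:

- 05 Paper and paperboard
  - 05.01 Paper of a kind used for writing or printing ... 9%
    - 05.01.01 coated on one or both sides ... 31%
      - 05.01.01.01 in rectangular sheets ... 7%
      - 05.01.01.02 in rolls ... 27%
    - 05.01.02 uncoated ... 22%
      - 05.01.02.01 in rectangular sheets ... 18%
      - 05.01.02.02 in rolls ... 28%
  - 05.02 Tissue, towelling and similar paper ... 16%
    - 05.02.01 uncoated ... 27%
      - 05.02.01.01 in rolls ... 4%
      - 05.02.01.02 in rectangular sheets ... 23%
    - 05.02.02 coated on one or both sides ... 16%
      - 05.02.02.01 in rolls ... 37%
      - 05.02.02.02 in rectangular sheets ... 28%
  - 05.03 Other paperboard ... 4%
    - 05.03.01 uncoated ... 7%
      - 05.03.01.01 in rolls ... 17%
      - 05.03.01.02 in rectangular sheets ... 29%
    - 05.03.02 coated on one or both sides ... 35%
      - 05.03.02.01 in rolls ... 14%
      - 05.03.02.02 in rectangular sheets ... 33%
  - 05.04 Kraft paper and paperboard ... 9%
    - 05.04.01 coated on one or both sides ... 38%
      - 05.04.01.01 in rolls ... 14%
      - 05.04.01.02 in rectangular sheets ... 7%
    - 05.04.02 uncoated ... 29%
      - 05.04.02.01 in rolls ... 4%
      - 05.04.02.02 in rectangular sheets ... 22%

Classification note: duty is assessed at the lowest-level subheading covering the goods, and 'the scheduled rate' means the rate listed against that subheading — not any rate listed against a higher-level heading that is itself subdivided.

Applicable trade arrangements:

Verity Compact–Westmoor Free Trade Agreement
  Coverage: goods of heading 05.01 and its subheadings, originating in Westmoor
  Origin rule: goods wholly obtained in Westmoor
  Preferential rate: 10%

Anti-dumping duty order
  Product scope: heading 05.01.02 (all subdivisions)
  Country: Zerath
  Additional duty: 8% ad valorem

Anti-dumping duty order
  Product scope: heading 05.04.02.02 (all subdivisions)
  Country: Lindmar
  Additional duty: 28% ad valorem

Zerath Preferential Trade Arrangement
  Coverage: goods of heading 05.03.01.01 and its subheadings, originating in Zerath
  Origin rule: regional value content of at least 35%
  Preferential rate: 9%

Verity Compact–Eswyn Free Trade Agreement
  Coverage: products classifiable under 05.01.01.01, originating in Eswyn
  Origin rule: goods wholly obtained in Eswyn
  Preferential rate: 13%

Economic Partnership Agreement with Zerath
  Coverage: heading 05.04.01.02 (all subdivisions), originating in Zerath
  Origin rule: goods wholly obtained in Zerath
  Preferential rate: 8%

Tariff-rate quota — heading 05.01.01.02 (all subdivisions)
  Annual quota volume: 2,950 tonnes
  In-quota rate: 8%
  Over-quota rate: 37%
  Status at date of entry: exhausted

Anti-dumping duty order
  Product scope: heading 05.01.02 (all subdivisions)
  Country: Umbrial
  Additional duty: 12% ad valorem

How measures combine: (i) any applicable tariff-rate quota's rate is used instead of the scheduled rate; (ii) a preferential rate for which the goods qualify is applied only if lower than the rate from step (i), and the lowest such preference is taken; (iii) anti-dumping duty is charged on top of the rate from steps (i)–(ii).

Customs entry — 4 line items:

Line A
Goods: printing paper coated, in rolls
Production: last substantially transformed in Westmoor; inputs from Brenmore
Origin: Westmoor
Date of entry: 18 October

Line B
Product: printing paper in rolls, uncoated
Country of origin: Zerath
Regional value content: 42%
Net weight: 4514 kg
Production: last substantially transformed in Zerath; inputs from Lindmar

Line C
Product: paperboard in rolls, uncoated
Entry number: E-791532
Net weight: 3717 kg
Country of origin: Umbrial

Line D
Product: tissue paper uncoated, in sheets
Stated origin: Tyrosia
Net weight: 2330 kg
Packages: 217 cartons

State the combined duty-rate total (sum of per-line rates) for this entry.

113%

Line A: printing paper → 05.01; coated → 05.01.01; in rolls → 05.01.01.02. Scheduled 27%. quota on 05.01.01.02 exhausted → over-quota 37%; Westmoor agreement on 05.01: not wholly obtained. → 37%.
Line B: printing paper → 05.01; uncoated → 05.01.02; in rolls → 05.01.02.02. Scheduled 28%. Zerath agreement on 05.03.01.01: 05.01.02.02 not covered; Zerath agreement on 05.04.01.02: 05.01.02.02 not covered; anti-dumping (Zerath, 05.01.02): +8%; total 28% + 8% = 36%. → 36%.
Line C: paperboard → 05.03; uncoated → 05.03.01; in rolls → 05.03.01.01. Scheduled 17%. No special measure applies. → 17%.
Line D: tissue paper → 05.02; uncoated → 05.02.01; in sheets → 05.02.01.02. Scheduled 23%. No special measure applies. → 23%.
Sum: 37% + 36% + 17% + 23% = 113%.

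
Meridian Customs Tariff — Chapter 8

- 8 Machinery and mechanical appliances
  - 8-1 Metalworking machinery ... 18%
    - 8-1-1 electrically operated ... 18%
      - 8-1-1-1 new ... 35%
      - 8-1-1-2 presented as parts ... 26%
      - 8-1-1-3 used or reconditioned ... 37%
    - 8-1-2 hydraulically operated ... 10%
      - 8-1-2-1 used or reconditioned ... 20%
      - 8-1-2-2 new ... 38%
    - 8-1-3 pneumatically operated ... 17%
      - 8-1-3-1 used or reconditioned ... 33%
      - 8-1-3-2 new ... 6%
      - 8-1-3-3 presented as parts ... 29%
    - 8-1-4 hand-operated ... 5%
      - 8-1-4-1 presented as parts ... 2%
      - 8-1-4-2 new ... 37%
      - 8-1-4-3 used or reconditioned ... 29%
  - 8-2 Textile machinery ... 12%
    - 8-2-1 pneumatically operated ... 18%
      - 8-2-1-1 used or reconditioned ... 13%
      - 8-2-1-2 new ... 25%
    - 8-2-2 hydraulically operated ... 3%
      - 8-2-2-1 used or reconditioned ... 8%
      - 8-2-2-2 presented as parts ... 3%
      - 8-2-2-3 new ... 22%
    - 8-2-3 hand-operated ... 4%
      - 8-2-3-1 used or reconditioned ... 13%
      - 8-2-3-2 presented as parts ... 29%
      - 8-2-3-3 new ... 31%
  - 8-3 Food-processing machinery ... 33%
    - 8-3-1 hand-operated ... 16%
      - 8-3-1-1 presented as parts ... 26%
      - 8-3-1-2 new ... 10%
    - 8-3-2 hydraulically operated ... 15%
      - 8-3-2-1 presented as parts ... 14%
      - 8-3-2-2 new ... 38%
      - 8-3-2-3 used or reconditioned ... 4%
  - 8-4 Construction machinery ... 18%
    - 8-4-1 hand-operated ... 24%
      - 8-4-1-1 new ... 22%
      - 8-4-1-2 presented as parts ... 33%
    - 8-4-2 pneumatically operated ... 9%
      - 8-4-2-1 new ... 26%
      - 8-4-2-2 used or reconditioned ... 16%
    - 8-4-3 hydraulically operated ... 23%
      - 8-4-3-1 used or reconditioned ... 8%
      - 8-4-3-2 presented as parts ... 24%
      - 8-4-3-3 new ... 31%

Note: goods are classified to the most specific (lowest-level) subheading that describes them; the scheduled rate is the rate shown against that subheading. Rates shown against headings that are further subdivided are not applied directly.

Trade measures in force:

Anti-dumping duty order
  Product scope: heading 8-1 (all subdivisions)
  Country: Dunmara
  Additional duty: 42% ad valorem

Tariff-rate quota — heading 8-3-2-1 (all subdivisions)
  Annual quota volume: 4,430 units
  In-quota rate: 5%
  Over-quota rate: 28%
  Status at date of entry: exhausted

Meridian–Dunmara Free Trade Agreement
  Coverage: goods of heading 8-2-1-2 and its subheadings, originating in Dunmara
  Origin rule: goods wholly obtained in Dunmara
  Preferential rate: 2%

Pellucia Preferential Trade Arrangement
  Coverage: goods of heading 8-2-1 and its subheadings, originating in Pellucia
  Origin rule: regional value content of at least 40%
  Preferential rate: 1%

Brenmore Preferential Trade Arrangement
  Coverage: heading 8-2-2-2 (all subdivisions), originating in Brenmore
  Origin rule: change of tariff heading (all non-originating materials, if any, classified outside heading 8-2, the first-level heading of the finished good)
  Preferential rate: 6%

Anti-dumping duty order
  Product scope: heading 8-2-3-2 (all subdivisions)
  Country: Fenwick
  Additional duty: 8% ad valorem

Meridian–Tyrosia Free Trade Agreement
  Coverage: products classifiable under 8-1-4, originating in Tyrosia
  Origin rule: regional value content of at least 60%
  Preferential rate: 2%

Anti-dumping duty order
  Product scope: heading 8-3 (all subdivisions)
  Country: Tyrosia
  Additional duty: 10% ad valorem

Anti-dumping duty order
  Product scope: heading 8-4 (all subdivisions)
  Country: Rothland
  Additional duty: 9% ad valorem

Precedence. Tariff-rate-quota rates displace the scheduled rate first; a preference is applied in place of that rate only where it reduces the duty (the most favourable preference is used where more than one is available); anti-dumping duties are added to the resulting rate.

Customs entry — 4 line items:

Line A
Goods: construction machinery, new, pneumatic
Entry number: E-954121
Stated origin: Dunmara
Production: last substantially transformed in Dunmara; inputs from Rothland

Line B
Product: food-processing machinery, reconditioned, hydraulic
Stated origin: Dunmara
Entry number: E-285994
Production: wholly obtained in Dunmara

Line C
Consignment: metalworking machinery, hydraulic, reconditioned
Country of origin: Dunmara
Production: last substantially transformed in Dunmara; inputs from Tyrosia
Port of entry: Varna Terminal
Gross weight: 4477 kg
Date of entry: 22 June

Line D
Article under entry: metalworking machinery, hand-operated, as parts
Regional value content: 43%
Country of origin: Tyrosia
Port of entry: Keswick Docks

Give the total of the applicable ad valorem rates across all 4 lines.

94%

Line A: construction → 8-4; pneumatic → 8-4-2; new → 8-4-2-1. Scheduled 26%. Dunmara agreement on 8-2-1-2: 8-4-2-1 not covered. → 26%.
Line B: food-processing → 8-3; hydraulic → 8-3-2; reconditioned → 8-3-2-3. Scheduled 4%. Dunmara agreement on 8-2-1-2: 8-3-2-3 not covered. → 4%.
Line C: metalworking → 8-1; hydraulic → 8-1-2; reconditioned → 8-1-2-1. Scheduled 20%. Dunmara agreement on 8-2-1-2: 8-1-2-1 not covered; anti-dumping (Dunmara, 8-1): +42%; total 20% + 42% = 62%. → 62%.
Line D: metalworking → 8-1; hand-operated → 8-1-4; as parts → 8-1-4-1. Scheduled 2%. Tyrosia agreement on 8-1-4: RVC < 60%. → 2%.
Sum: 26% + 4% + 62% + 2% = 94%.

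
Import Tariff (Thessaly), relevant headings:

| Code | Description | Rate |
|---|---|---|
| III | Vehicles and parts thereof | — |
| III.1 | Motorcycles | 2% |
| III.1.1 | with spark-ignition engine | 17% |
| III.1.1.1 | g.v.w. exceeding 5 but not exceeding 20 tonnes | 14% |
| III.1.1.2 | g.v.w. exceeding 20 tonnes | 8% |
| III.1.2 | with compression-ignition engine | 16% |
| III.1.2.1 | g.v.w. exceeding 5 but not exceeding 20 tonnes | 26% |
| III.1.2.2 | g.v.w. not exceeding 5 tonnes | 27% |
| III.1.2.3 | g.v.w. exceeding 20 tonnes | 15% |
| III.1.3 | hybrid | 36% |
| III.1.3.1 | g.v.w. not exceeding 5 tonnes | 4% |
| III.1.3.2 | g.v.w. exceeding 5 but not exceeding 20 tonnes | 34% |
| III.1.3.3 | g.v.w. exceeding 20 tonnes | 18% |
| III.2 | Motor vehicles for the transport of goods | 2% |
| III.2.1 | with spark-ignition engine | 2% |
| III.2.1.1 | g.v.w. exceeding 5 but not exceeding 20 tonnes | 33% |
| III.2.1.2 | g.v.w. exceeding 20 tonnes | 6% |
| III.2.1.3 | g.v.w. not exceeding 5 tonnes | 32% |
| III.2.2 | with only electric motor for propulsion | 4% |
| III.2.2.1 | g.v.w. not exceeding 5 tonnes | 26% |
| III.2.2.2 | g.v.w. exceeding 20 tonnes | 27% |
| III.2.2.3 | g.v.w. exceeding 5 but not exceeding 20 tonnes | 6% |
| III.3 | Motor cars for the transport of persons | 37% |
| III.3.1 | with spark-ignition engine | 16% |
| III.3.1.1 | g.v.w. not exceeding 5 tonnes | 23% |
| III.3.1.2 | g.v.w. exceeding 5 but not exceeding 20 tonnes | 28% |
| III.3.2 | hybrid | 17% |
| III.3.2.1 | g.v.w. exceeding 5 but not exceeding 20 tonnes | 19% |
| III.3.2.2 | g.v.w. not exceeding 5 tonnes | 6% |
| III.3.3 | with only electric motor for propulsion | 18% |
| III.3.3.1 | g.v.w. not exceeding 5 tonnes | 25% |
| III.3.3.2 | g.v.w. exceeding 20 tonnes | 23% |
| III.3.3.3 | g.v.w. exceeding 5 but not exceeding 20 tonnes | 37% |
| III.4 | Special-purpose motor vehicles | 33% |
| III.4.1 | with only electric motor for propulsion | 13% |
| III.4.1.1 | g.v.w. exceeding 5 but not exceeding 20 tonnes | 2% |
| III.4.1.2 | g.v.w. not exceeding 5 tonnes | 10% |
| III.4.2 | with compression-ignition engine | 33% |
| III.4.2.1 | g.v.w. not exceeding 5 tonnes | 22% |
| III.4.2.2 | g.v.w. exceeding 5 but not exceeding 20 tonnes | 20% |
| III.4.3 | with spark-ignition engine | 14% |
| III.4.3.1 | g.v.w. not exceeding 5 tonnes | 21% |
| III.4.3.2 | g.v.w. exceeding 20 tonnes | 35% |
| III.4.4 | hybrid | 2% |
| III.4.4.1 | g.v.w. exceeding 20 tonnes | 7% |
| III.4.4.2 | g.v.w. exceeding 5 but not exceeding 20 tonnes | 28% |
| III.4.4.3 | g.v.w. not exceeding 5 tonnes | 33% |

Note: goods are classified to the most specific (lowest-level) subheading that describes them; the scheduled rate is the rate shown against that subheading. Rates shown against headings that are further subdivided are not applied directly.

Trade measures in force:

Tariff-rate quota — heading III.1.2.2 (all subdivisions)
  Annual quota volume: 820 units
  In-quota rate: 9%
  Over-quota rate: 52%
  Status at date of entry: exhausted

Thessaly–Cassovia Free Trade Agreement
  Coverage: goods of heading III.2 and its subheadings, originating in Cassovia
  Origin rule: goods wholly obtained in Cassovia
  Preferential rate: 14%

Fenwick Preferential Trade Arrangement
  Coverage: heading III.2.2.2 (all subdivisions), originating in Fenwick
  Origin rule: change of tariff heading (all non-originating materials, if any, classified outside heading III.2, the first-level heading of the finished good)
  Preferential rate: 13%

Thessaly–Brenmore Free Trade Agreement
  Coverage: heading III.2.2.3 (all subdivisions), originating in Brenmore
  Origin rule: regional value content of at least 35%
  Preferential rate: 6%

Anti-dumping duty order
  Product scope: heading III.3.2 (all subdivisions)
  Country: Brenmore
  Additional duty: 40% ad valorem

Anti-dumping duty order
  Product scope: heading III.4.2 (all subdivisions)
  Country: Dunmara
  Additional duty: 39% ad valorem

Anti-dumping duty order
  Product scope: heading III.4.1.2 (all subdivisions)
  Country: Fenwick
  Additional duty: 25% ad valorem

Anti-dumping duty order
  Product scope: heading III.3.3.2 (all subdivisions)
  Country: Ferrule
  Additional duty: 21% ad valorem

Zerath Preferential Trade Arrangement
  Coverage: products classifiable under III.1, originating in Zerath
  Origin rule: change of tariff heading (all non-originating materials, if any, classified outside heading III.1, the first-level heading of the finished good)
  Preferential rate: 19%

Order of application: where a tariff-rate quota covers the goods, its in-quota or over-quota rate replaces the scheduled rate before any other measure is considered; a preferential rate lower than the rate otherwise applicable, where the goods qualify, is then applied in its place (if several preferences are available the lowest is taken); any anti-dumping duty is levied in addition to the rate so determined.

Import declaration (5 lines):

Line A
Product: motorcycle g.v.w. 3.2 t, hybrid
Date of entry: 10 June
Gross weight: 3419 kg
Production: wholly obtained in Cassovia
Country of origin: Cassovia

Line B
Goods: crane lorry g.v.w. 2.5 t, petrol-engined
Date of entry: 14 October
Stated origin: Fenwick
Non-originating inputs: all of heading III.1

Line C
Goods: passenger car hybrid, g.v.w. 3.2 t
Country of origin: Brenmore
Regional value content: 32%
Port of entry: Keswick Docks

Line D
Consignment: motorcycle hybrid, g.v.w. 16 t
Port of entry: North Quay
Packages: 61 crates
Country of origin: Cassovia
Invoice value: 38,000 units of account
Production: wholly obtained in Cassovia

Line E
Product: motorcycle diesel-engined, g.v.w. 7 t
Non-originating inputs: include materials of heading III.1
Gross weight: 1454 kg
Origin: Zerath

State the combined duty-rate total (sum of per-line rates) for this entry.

Line A: motorcycle → III.1; hybrid → III.1.3; g.v.w. 3.2 t → III.1.3.1. Scheduled 4%. Cassovia agreement on III.2: III.1.3.1 not covered. → 4%.
Line B: crane lorry → III.4; petrol-engined → III.4.3; g.v.w. 2.5 t → III.4.3.1. Scheduled 21%. Fenwick agreement on III.2.2.2: III.4.3.1 not covered. → 21%.
Line C: passenger car → III.3; hybrid → III.3.2; g.v.w. 3.2 t → III.3.2.2. Scheduled 6%. Brenmore agreement on III.2.2.3: III.3.2.2 not covered; anti-dumping (Brenmore, III.3.2): +40%; total 6% + 40% = 46%. → 46%.
Line D: motorcycle → III.1; hybrid → III.1.3; g.v.w. 16 t → III.1.3.2. Scheduled 34%. Cassovia agreement on III.2: III.1.3.2 not covered. → 34%.
Line E: motorcycle → III.1; diesel-engined → III.1.2; g.v.w. 7 t → III.1.2.1. Scheduled 26%. Zerath agreement on III.1: CTH not met. → 26%.
Sum: 4% + 21% + 46% + 34% + 26% = 131%.

131%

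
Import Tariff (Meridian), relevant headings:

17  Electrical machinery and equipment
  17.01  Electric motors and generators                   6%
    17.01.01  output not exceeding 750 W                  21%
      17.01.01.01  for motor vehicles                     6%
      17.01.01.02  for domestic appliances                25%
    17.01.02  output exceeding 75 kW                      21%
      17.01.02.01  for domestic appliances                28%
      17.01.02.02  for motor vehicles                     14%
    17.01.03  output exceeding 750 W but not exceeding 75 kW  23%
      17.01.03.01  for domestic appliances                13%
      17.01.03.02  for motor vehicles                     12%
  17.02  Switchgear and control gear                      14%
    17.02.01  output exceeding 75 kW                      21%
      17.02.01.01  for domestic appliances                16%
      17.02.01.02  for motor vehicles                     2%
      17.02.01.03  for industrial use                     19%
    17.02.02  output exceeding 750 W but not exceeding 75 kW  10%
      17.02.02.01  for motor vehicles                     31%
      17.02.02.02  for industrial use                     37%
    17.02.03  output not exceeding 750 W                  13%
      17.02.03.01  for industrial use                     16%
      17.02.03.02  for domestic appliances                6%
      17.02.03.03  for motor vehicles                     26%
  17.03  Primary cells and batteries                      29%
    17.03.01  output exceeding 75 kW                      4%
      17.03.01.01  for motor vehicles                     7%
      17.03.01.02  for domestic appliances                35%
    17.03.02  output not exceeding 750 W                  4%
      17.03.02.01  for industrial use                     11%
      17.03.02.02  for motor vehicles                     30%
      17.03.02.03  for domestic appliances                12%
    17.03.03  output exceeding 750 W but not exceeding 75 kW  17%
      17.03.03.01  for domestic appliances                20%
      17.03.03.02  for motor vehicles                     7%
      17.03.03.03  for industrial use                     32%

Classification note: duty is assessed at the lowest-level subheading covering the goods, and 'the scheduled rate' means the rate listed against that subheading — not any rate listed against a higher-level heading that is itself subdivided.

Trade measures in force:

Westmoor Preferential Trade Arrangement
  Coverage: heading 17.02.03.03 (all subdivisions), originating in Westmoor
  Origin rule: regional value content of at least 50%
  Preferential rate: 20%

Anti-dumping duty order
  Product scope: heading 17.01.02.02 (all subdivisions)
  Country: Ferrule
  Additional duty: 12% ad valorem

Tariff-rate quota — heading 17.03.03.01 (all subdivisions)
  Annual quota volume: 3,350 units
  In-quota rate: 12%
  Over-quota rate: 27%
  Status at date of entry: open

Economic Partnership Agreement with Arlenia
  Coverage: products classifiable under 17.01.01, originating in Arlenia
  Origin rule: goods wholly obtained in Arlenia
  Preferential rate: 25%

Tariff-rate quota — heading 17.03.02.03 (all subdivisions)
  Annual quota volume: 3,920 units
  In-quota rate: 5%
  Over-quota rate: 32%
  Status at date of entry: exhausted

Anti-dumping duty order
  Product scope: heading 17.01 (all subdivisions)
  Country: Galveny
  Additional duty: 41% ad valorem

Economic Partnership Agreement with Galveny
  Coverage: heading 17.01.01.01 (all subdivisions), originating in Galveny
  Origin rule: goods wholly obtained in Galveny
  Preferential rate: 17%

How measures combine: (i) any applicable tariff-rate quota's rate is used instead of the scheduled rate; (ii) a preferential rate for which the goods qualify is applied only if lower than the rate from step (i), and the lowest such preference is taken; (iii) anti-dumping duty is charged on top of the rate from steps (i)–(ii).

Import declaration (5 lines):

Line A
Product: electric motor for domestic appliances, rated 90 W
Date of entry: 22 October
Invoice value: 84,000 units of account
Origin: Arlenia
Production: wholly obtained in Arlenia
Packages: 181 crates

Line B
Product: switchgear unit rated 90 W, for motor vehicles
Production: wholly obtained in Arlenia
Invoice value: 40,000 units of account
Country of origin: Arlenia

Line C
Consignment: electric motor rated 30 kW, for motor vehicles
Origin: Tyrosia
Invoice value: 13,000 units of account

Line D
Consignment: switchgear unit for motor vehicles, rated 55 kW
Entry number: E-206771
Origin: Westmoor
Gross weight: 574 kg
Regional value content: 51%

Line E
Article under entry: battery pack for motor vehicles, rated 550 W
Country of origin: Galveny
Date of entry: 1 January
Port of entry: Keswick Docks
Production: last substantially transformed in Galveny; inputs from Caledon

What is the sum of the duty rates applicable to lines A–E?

Line A: electric motor → 17.01; rated 90 W → 17.01.01; for domestic appliances → 17.01.01.02. Scheduled 25%. Arlenia agreement on 17.01.01: wholly obtained → 25% available; preference 25% not lower than 25% → no reduction. → 25%.
Line B: switchgear unit → 17.02; rated 90 W → 17.02.03; for motor vehicles → 17.02.03.03. Scheduled 26%. Arlenia agreement on 17.01.01: 17.02.03.03 not covered. → 26%.
Line C: electric motor → 17.01; rated 30 kW → 17.01.03; for motor vehicles → 17.01.03.02. Scheduled 12%. No special measure applies. → 12%.
Line D: switchgear unit → 17.02; rated 55 kW → 17.02.02; for motor vehicles → 17.02.02.01. Scheduled 31%. Westmoor agreement on 17.02.03.03: 17.02.02.01 not covered. → 31%.
Line E: battery pack → 17.03; rated 550 W → 17.03.02; for motor vehicles → 17.03.02.02. Scheduled 30%. Galveny agreement on 17.01.01.01: 17.03.02.02 not covered. → 30%.
Sum: 25% + 26% + 12% + 31% + 30% = 124%.

124%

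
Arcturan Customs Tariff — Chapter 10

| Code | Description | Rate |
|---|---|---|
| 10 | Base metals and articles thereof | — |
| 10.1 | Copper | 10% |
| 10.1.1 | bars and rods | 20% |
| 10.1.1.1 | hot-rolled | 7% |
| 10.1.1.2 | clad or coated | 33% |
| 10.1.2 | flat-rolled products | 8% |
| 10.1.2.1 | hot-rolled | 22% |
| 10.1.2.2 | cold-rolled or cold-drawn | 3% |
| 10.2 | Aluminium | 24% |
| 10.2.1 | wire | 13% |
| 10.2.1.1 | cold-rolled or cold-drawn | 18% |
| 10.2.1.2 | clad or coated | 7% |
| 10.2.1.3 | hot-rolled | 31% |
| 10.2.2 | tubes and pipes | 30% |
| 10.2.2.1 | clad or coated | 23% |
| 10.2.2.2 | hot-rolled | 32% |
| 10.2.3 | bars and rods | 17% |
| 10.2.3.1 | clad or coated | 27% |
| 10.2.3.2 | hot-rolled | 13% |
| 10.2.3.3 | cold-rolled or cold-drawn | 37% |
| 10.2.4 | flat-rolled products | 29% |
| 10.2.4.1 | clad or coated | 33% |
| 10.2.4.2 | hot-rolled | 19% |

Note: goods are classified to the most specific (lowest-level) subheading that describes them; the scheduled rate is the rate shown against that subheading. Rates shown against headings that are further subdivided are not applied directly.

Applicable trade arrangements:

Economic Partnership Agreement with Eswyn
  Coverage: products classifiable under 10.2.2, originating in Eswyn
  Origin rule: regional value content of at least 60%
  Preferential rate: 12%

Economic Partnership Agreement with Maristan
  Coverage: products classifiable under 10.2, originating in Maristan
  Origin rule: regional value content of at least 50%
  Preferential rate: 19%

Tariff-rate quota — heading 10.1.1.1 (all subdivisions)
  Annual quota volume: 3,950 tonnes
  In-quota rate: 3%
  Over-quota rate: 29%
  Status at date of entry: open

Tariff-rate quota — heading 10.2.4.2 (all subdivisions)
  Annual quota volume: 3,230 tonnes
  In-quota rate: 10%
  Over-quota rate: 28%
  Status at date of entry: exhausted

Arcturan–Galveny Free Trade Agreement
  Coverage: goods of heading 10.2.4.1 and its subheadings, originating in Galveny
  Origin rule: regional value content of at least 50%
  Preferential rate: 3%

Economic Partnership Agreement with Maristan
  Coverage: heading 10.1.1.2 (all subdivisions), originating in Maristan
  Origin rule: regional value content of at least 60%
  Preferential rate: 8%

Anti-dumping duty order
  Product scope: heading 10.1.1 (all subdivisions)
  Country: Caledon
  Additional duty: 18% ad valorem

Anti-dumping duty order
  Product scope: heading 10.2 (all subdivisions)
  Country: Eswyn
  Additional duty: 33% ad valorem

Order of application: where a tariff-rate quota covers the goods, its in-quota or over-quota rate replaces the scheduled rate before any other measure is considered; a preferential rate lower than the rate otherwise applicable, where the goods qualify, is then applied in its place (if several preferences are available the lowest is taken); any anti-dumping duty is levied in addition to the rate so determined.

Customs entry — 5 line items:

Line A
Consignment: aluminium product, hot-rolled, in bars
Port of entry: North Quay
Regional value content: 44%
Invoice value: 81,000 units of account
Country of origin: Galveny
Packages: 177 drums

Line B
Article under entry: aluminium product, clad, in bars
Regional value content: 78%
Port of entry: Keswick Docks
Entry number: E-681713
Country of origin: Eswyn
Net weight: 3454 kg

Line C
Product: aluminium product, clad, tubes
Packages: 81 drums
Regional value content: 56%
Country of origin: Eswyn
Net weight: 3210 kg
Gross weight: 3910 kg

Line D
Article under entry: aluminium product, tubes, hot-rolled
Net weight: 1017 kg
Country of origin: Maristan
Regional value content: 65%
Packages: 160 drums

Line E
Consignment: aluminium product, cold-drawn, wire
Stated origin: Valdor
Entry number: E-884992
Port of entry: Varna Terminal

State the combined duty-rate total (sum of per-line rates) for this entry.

Line A: aluminium → 10.2; in bars → 10.2.3; hot-rolled → 10.2.3.2. Scheduled 13%. Galveny agreement on 10.2.4.1: 10.2.3.2 not covered. → 13%.
Line B: aluminium → 10.2; in bars → 10.2.3; clad → 10.2.3.1. Scheduled 27%. Eswyn agreement on 10.2.2: 10.2.3.1 not covered; anti-dumping (Eswyn, 10.2): +33%; total 27% + 33% = 60%. → 60%.
Line C: aluminium → 10.2; tubes → 10.2.2; clad → 10.2.2.1. Scheduled 23%. Eswyn agreement on 10.2.2: RVC < 60%; anti-dumping (Eswyn, 10.2): +33%; total 23% + 33% = 56%. → 56%.
Line D: aluminium → 10.2; tubes → 10.2.2; hot-rolled → 10.2.2.2. Scheduled 32%. Maristan agreement on 10.2: RVC ≥ 50% → 19% available; Maristan agreement on 10.1.1.2: 10.2.2.2 not covered; preferential 19%. → 19%.
Line E: aluminium → 10.2; wire → 10.2.1; cold-drawn → 10.2.1.1. Scheduled 18%. No special measure applies. → 18%.
Sum: 13% + 60% + 56% + 19% + 18% = 166%.

166%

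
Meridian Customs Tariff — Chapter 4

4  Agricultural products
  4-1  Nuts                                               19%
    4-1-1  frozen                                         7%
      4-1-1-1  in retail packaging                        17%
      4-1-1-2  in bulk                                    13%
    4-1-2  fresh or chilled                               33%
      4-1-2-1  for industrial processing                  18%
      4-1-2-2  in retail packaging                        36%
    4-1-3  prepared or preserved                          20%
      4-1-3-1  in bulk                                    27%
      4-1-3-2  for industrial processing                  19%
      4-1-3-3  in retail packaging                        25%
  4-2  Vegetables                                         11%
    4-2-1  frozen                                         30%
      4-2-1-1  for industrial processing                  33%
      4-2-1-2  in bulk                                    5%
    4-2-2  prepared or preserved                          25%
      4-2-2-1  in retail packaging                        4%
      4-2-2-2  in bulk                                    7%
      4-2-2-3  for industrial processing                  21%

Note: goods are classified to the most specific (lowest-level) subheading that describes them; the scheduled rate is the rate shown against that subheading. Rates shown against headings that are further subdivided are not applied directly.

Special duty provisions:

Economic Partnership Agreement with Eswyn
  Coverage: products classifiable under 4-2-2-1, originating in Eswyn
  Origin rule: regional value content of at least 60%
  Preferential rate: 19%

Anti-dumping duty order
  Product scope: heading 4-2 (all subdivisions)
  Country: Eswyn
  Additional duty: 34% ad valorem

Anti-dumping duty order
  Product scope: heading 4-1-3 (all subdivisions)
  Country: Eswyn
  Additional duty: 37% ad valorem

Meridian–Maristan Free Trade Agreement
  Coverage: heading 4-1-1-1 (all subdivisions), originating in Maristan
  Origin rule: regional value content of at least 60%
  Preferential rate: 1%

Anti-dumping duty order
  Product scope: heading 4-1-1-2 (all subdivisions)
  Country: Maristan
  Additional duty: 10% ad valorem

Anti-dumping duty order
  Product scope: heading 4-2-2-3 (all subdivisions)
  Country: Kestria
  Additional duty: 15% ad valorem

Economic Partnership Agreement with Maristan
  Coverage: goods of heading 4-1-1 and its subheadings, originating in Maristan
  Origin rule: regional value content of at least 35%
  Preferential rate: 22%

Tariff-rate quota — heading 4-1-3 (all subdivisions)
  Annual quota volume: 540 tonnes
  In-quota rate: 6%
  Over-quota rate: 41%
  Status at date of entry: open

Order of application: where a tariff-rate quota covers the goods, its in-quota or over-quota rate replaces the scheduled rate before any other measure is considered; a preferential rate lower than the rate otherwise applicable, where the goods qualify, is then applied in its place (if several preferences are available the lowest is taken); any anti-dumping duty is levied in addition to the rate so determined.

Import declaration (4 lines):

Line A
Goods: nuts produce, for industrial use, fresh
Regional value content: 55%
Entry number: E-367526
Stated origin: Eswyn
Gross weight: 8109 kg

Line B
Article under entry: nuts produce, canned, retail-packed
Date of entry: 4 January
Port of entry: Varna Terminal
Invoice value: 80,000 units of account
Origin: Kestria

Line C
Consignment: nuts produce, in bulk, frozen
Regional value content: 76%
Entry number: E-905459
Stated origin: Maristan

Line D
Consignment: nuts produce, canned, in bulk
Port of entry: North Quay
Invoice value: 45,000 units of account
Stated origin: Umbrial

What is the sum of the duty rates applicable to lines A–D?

53%

Line A: nuts → 4-1; fresh → 4-1-2; for industrial use → 4-1-2-1. Scheduled 18%. Eswyn agreement on 4-2-2-1: 4-1-2-1 not covered. → 18%.
Line B: nuts → 4-1; canned → 4-1-3; retail-packed → 4-1-3-3. Scheduled 25%. quota on 4-1-3 open → in-quota 6%. → 6%.
Line C: nuts → 4-1; frozen → 4-1-1; in bulk → 4-1-1-2. Scheduled 13%. Maristan agreement on 4-1-1-1: 4-1-1-2 not covered; Maristan agreement on 4-1-1: RVC ≥ 35% → 22% available; preference 22% not lower than 13% → no reduction; anti-dumping (Maristan, 4-1-1-2): +10%; total 13% + 10% = 23%. → 23%.
Line D: nuts → 4-1; canned → 4-1-3; in bulk → 4-1-3-1. Scheduled 27%. quota on 4-1-3 open → in-quota 6%. → 6%.
Sum: 18% + 6% + 23% + 6% = 53%.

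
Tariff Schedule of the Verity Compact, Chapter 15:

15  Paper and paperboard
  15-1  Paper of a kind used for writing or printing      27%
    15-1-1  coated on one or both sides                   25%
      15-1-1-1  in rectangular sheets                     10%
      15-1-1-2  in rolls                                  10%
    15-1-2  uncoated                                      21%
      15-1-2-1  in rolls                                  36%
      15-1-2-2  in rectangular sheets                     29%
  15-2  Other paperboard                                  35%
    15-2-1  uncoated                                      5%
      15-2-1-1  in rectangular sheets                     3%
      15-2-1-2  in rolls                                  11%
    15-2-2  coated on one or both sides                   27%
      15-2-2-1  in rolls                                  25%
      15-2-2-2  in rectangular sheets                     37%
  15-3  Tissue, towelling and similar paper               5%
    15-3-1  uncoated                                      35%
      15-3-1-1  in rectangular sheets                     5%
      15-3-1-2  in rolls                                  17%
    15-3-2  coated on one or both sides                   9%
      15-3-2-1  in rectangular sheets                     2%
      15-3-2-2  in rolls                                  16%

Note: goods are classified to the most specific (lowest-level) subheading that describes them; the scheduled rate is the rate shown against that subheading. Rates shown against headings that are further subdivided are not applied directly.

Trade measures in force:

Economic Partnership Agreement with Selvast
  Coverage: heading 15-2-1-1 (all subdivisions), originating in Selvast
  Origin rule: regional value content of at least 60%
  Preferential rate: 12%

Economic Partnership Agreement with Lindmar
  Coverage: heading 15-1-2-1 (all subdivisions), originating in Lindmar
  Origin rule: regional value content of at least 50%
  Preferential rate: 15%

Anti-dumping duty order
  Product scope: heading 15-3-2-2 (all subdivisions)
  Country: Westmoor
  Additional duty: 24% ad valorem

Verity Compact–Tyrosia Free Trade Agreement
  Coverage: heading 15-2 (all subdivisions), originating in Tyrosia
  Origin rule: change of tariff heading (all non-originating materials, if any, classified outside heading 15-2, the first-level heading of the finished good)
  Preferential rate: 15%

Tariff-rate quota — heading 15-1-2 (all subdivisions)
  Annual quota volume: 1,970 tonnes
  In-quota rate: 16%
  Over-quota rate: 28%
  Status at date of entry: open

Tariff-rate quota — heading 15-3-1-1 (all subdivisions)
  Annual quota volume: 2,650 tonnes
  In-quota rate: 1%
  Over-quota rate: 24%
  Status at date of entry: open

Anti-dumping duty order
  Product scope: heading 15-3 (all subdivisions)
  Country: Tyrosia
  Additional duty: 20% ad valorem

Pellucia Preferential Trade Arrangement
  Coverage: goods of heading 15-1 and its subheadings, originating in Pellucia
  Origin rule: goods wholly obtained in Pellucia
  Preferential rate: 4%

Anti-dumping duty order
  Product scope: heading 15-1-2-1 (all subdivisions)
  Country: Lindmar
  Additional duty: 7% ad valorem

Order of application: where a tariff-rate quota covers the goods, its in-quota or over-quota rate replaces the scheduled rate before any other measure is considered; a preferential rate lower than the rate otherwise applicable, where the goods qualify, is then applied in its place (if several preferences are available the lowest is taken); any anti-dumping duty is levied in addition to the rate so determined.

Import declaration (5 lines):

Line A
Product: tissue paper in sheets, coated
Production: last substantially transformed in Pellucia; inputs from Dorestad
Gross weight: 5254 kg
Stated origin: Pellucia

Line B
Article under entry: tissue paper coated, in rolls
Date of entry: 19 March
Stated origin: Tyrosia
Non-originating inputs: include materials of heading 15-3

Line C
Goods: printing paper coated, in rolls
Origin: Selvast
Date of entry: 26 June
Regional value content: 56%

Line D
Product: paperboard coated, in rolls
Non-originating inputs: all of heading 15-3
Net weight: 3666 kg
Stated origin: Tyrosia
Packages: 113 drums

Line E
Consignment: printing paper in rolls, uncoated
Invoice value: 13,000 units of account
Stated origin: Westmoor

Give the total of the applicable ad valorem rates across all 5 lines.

Line A: tissue paper → 15-3; coated → 15-3-2; in sheets → 15-3-2-1. Scheduled 2%. Pellucia agreement on 15-1: 15-3-2-1 not covered. → 2%.
Line B: tissue paper → 15-3; coated → 15-3-2; in rolls → 15-3-2-2. Scheduled 16%. Tyrosia agreement on 15-2: 15-3-2-2 not covered; anti-dumping (Tyrosia, 15-3): +20%; total 16% + 20% = 36%. → 36%.
Line C: printing paper → 15-1; coated → 15-1-1; in rolls → 15-1-1-2. Scheduled 10%. Selvast agreement on 15-2-1-1: 15-1-1-2 not covered. → 10%.
Line D: paperboard → 15-2; coated → 15-2-2; in rolls → 15-2-2-1. Scheduled 25%. Tyrosia agreement on 15-2: CTH met → 15% available; preferential 15%. → 15%.
Line E: printing paper → 15-1; uncoated → 15-1-2; in rolls → 15-1-2-1. Scheduled 36%. quota on 15-1-2 open → in-quota 16%. → 16%.
Sum: 2% + 36% + 10% + 15% + 16% = 79%.

79%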